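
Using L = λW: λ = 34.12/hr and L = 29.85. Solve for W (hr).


W = L/λ = 29.85/34.12 = 0.8749 hr

Final: 0.8749 hr


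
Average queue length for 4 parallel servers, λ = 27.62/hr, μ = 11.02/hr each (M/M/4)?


a = λ/μ = 2.5064; ρ = a/4 = 0.6266
P₀ = 0.073129
Lq = P₀·a^c·ρ / (c!·(1−ρ)²) = 0.073129·39.46102·0.6266/(24·0.13944)
= 0.54032

Final: 0.54032


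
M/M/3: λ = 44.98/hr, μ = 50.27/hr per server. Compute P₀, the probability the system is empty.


a = λ/μ = 44.98/50.27 = 0.8948; ρ = a/c = 0.2983
Σ_{k=0}^{2} a^k/k! (terms k=0..2) = 1.00000 + 0.89477 + 0.40031 = 2.29507
Tail: a^3/(3!(1−ρ)) = 0.71636/(6·0.7017) = 0.17014
P₀ = 1/(2.29507 + 0.17014) = 1/2.46521 = 0.405645

Final: 0.405645


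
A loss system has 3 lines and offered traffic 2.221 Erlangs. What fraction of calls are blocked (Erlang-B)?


B(c,a) = (a^c/c!) / Σ_{k=0}^{c} a^k/k!
a^3/3! = 1.825973
Σ terms (k=0..3): 1.00000 + 2.22100 + 2.46642 + 1.82597 = 7.513394
B = 1.825973/7.513394 = 0.243029

Final: 0.243029


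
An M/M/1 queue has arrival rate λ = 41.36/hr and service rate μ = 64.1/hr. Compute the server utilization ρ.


ρ = λ/μ = 41.36/64.1 = 0.6452

Final: 0.6452


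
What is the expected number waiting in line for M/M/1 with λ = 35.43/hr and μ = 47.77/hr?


ρ = 35.43/47.77 = 0.7417
Lq = ρ²/(1−ρ) = 0.5501/0.2583 = 2.1295

Final: 2.1295


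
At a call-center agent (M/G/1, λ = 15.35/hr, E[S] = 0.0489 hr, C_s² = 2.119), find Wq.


ρ = λ·E[S] = 15.35·0.0489 = 0.7506
E[S²] = E[S]²(1+C_s²) = 0.0489²·(1+2.119) = 0.007458
Wq = λ·E[S²]/(2(1−ρ)) = 15.35·0.007458/(2·0.2494) = 0.22953 hr

Final: 0.22953 hr


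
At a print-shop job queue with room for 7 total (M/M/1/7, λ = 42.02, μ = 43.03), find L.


ρ = 42.02/43.03 = 0.9765
L = ρ[1 − (K+1)ρ^K + Kρ^(K+1)] / [(1−ρ)(1−ρ^(K+1))]
Numerator: 0.9765·(1 − 8·0.846824 + 7·0.826947) = 0.013710
Denominator: (0.02347)·(0.173053) = 0.004062
L = 0.013710/0.004062 = 3.3754

Final: 3.3754


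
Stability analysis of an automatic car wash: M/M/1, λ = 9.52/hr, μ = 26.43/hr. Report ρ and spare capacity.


Total capacity cμ = 1·26.43 = 26.43/hr
ρ = λ/(cμ) = 9.52/26.43 = 0.3602
Stable ⇔ ρ < 1: YES
Spare capacity = cμ − λ = 26.43 − 9.52 = 16.91/hr

Final: ρ = 0.3602; stable; margin = 16.91/hr


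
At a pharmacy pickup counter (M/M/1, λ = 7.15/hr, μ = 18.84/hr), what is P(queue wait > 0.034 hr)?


ρ = 7.15/18.84 = 0.3795
P(Wq > t) = ρ·e^{−(μ−λ)t} = 0.3795·e^{−0.3975}
= 0.3795·0.672025 = 0.255041

Final: 0.255041


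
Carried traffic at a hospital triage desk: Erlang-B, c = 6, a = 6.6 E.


B(6,6.6) = 0.305705 (Erlang-B)
Carried load = a(1 − B) = 6.6·(1 − 0.305705) = 6.6·0.694295 = 4.5823 E

Final: 4.5823 Erlangs


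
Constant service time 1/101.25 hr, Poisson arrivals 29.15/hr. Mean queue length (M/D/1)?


ρ = 29.15/101.25 = 0.2879
M/D/1: Lq = ρ²/(2(1−ρ)) = 0.08289/(2·0.7121) = 0.05820

Final: 0.05820


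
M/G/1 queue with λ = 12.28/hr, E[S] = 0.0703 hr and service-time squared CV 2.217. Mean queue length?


ρ = λ·E[S] = 12.28·0.0703 = 0.8633
Lq = ρ²(1+C_s²)/(2(1−ρ)) = 0.7453·(1+2.217)/(2·0.1367)
= 0.7453·3.2170/0.2734 = 8.76817

Final: 8.76817


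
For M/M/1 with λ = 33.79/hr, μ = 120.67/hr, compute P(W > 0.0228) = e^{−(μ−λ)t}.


W ~ Exponential(μ−λ) for M/M/1.
μ − λ = 120.67 − 33.79 = 86.8800
P(W > t) = e^{−(μ−λ)t} = e^{−1.9809} = 0.137950

Final: 0.137950


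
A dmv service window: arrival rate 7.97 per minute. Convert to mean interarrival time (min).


Mean interarrival time = 1/λ = 1/7.97 minute = 0.12547 minute
In minutes: 0.12547 × 1 = 0.1255 min

Final: 0.1255 min


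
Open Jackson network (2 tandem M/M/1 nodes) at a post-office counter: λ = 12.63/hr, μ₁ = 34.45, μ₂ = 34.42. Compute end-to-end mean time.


Each node sees arrival rate λ = 12.63/hr (tandem ⇒ throughput preserved).
W₁ = 1/(μ₁−λ) = 1/(34.45−12.63) = 0.04583 hr
W₂ = 1/(μ₂−λ) = 1/(34.42−12.63) = 0.04589 hr
W_total = W₁ + W₂ = 0.04583 + 0.04589 = 0.09172 hr

Final: 0.09172 hr


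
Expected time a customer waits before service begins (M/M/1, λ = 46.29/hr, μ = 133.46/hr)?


ρ = 46.29/133.46 = 0.3468
Wq = ρ/(μ−λ) = 0.3468/(133.46 − 46.29) = 0.3468/87.17 = 0.003979 hr

Final: 0.003979 hr


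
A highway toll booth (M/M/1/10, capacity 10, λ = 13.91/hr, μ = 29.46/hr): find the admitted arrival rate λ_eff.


ρ = 0.4722; P_K = (1−ρ)ρ^10/(1−ρ^11) = 0.0002908
λ_eff = λ(1 − P_K) = 13.91·(1 − 0.0002908) = 13.91·0.999709 = 13.9060 /hr

Final: 13.9060 /hr


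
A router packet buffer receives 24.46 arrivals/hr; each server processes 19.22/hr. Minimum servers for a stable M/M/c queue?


Stability requires cμ > λ ⇔ c > λ/μ.
λ/μ = 24.46/19.22 = 1.2726
Minimum integer c = ⌊1.2726⌋ + 1 = 2
Check: 2·19.22 = 38.44 > 24.46, while 1·19.22 = 19.22 ≤ 24.46

Final: 2 servers


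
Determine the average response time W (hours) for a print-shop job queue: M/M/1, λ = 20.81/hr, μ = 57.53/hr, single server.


W = 1/(μ−λ) = 1/(57.53 − 20.81) = 1/36.72 = 0.02723 hr

Final: 0.02723 hr


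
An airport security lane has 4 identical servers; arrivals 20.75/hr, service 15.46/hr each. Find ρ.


ρ = λ/(cμ) = 20.75/(4·15.46) = 20.75/61.84 = 0.3355

Final: 0.3355


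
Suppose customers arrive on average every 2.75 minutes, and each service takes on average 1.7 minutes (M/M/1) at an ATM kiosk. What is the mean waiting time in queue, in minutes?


λ = 60/2.75 = 21.8182 /hr
μ = 60/1.7 = 35.2941 /hr
ρ = λ/μ = 21.8182/35.2941 = 0.6182
Wq = ρ/(μ−λ) = 0.6182/(35.2941−21.8182) = 0.04587 hr
In minutes: 0.04587·60 = 2.752 min

Final: 2.752 min


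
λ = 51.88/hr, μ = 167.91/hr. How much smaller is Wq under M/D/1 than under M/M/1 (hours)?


ρ = 51.88/167.91 = 0.3090
Wq(M/M/1) = ρ/(μ−λ) = 0.3090/116.03 = 0.002663 hr
Wq(M/D/1) = ρ/(2(μ−λ)) = 0.001331 hr
Savings = 0.002663 − 0.001331 = 0.001331 hr

Final: 0.001331 hr


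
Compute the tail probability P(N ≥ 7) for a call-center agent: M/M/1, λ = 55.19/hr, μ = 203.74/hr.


ρ = 55.19/203.74 = 0.2709
P(N ≥ n) = ρ^n = 0.2709^7 = 0.0001070

Final: 0.0001070


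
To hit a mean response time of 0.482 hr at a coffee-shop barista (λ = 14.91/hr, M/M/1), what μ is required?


W = 1/(μ−λ) ⇒ μ − λ = 1/W = 1/0.482 = 2.0747
μ = λ + 1/W = 14.91 + 2.0747 = 16.9847 per hr

Final: 16.9847 /hr


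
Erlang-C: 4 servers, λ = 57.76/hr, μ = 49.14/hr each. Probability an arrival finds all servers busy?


a = λ/μ = 1.1754; ρ = a/4 = 0.2939
P₀ = 0.307738 (from M/M/c formula)
C(c,a) = [a^c/(c!(1−ρ))]·P₀ = [1.90883/(24·0.7061)]·0.307738
= 0.11263·0.307738 = 0.034661

Final: 0.034661


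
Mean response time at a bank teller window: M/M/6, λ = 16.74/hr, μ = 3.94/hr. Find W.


a = 4.2487; ρ = 0.7081; P₀ = 0.012474
Lq = P₀·a^c·ρ/(c!(1−ρ)²) = 0.84713
Wq = Lq/λ = 0.84713/16.74 = 0.05061 hr
W = Wq + 1/μ = 0.05061 + 0.25381 = 0.30441 hr

Final: 0.30441 hr


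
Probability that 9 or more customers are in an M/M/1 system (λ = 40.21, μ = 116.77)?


ρ = 40.21/116.77 = 0.3444
P(N ≥ n) = ρ^n = 0.3444^9 = 0.00006808

Final: 0.00006808


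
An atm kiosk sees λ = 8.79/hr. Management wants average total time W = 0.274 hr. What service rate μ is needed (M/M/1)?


W = 1/(μ−λ) ⇒ μ − λ = 1/W = 1/0.274 = 3.6496
μ = λ + 1/W = 8.79 + 3.6496 = 12.4396 per hr

Final: 12.4396 /hr


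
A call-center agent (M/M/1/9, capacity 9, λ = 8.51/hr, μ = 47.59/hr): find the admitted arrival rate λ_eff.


ρ = 0.1788; P_K = (1−ρ)ρ^9/(1−ρ^10) = 0.0000001535
λ_eff = λ(1 − P_K) = 8.51·(1 − 0.0000001535) = 8.51·1.000000 = 8.5100 /hr

Final: 8.5100 /hr


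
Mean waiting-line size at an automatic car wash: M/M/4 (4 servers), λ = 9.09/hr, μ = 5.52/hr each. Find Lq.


a = λ/μ = 1.6467; ρ = a/4 = 0.4117
P₀ = 0.189837
Lq = P₀·a^c·ρ / (c!·(1−ρ)²) = 0.189837·7.35359·0.4117/(24·0.34611)
= 0.06919

Final: 0.06919


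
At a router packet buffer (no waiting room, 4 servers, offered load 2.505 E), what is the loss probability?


B(c,a) = (a^c/c!) / Σ_{k=0}^{c} a^k/k!
a^4/4! = 1.640664
Σ terms (k=0..4): 1.00000 + 2.50500 + 3.13751 + 2.61982 + 1.64066 = 10.903000
B = 1.640664/10.903000 = 0.150478

Final: 0.150478


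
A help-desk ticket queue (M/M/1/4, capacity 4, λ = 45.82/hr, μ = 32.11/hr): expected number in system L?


ρ = 45.82/32.11 = 1.4270
L = ρ[1 − (K+1)ρ^K + Kρ^(K+1)] / [(1−ρ)(1−ρ^(K+1))]
Numerator: 1.4270·(1 − 5·4.146285 + 4·5.916623) = 5.615224
Denominator: (-0.4270)·(-4.916623) = 2.099249
L = 5.615224/2.099249 = 2.6749

Final: 2.6749


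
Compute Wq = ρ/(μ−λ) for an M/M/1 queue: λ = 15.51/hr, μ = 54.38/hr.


ρ = 15.51/54.38 = 0.2852
Wq = ρ/(μ−λ) = 0.2852/(54.38 − 15.51) = 0.2852/38.87 = 0.007338 hr

Final: 0.007338 hr


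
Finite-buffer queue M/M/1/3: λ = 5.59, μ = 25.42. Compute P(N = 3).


ρ = λ/μ = 5.59/25.42 = 0.2199
P_K = (1−ρ)ρ^K/(1−ρ^(K+1)) = (0.7801·0.010634)/(1 − 0.002339)
= 0.008296/0.997661 = 0.008315

Final: 0.008315


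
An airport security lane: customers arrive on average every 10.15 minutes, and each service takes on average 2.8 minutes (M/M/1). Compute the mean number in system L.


λ = 60/10.15 = 5.9113 /hr
μ = 60/2.8 = 21.4286 /hr
ρ = λ/μ = 5.9113/21.4286 = 0.2759
L = ρ/(1−ρ) = 0.2759/0.7241 = 0.3810

Final: 0.3810


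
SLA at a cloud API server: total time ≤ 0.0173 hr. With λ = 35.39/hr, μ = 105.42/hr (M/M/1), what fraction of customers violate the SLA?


W ~ Exponential(μ−λ) for M/M/1.
μ − λ = 105.42 − 35.39 = 70.0300
P(W > t) = e^{−(μ−λ)t} = e^{−1.2115} = 0.297745

Final: 0.297745


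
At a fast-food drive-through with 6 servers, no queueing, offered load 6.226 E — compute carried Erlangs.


B(6,6.226) = 0.280601 (Erlang-B)
Carried load = a(1 − B) = 6.226·(1 − 0.280601) = 6.226·0.719399 = 4.4790 E

Final: 4.4790 Erlangs


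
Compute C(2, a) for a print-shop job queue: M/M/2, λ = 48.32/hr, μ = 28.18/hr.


a = λ/μ = 1.7147; ρ = a/2 = 0.8573
P₀ = 0.076806 (from M/M/c formula)
C(c,a) = [a^c/(c!(1−ρ))]·P₀ = [2.94017/(2·0.1427)]·0.076806
= 10.30521·0.076806 = 0.791497

Final: 0.791497


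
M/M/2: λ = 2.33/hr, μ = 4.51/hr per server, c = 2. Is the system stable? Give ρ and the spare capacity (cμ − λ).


Total capacity cμ = 2·4.51 = 9.02/hr
ρ = λ/(cμ) = 2.33/9.02 = 0.2583
Stable ⇔ ρ < 1: YES
Spare capacity = cμ − λ = 9.02 − 2.33 = 6.69/hr

Final: ρ = 0.2583; stable; margin = 6.69/hr


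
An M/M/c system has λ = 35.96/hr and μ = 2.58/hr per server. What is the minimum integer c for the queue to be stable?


Stability requires cμ > λ ⇔ c > λ/μ.
λ/μ = 35.96/2.58 = 13.9380
Minimum integer c = ⌊13.9380⌋ + 1 = 14
Check: 14·2.58 = 36.12 > 35.96, while 13·2.58 = 33.54 ≤ 35.96

Final: 14 servers


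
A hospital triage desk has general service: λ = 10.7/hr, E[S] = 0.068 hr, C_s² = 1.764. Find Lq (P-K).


ρ = λ·E[S] = 10.7·0.068 = 0.7276
Lq = ρ²(1+C_s²)/(2(1−ρ)) = 0.5294·(1+1.764)/(2·0.2724)
= 0.5294·2.7640/0.5448 = 2.68588

Final: 2.68588


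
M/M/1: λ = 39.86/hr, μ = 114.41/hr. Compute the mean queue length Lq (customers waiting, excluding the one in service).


ρ = 39.86/114.41 = 0.3484
Lq = ρ²/(1−ρ) = 0.1214/0.6516 = 0.1863

Final: 0.1863


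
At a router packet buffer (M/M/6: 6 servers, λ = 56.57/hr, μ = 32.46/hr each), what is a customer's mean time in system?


a = 1.7428; ρ = 0.2905; P₀ = 0.174925
Lq = P₀·a^c·ρ/(c!(1−ρ)²) = 0.003927
Wq = Lq/λ = 0.003927/56.57 = 0.00006942 hr
W = Wq + 1/μ = 0.00006942 + 0.03081 = 0.03088 hr

Final: 0.03088 hr


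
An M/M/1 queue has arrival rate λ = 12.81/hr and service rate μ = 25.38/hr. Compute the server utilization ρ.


ρ = λ/μ = 12.81/25.38 = 0.5047

Final: 0.5047


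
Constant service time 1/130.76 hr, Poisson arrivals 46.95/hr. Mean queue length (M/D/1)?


ρ = 46.95/130.76 = 0.3591
M/D/1: Lq = ρ²/(2(1−ρ)) = 0.1289/(2·0.6409) = 0.10057

Final: 0.10057


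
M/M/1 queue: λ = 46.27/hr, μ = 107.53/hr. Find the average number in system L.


ρ = λ/μ = 46.27/107.53 = 0.4303
L = ρ/(1−ρ) = 0.4303/(1 − 0.4303) = 0.4303/0.5697 = 0.7553

Final: 0.7553


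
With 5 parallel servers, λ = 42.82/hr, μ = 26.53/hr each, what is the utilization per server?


ρ = λ/(cμ) = 42.82/(5·26.53) = 42.82/132.65 = 0.3228

Final: 0.3228


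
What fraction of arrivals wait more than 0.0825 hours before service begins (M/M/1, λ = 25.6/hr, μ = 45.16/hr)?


ρ = 25.6/45.16 = 0.5669
P(Wq > t) = ρ·e^{−(μ−λ)t} = 0.5669·e^{−1.6137}
= 0.5669·0.199149 = 0.112892

Final: 0.112892


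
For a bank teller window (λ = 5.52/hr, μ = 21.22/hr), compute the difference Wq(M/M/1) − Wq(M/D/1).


ρ = 5.52/21.22 = 0.2601
Wq(M/M/1) = ρ/(μ−λ) = 0.2601/15.70 = 0.01657 hr
Wq(M/D/1) = ρ/(2(μ−λ)) = 0.008284 hr
Savings = 0.01657 − 0.008284 = 0.008284 hr

Final: 0.008284 hr


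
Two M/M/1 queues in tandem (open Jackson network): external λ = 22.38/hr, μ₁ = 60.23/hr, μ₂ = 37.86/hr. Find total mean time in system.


Each node sees arrival rate λ = 22.38/hr (tandem ⇒ throughput preserved).
W₁ = 1/(μ₁−λ) = 1/(60.23−22.38) = 0.02642 hr
W₂ = 1/(μ₂−λ) = 1/(37.86−22.38) = 0.06460 hr
W_total = W₁ + W₂ = 0.02642 + 0.06460 = 0.09102 hr

Final: 0.09102 hr


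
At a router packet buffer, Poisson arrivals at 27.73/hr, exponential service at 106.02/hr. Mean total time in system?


W = 1/(μ−λ) = 1/(106.02 − 27.73) = 1/78.29 = 0.01277 hr

Final: 0.01277 hr


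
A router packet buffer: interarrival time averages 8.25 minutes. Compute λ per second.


λ = 1/(interarrival time) in consistent units.
1 second = 0.0166667 min, so λ = 0.0166667/8.25 = 0.002020 per second

Final: 0.002020 /sec


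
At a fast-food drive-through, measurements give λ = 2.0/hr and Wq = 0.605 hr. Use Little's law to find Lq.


Lq = λWq = 2.0·0.605 = 1.2100

Final: 1.2100


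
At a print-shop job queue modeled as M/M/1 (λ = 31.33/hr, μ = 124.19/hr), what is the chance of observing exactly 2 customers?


ρ = 31.33/124.19 = 0.2523
P_n = (1−ρ)·ρ^n = (1 − 0.2523)·0.2523^2 = 0.7477·0.063643 = 0.047587

Final: 0.047587


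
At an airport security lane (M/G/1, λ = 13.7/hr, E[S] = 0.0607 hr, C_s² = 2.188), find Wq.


ρ = λ·E[S] = 13.7·0.0607 = 0.8316
E[S²] = E[S]²(1+C_s²) = 0.0607²·(1+2.188) = 0.011746
Wq = λ·E[S²]/(2(1−ρ)) = 13.7·0.011746/(2·0.1684) = 0.47777 hr

Final: 0.47777 hr


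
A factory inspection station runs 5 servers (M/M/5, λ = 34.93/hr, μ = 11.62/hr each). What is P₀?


a = λ/μ = 34.93/11.62 = 3.0060; ρ = a/c = 0.6012
Σ_{k=0}^{4} a^k/k! (terms k=0..4) = 1.00000 + 3.00602 + 4.51809 + 4.52716 + 3.40219 = 16.45347
Tail: a^5/(5!(1−ρ)) = 245.44958/(120·0.3988) = 5.12898
P₀ = 1/(16.45347 + 5.12898) = 1/21.58245 = 0.046334

Final: 0.046334


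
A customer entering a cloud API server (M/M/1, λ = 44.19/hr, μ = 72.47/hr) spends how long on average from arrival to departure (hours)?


W = 1/(μ−λ) = 1/(72.47 − 44.19) = 1/28.28 = 0.03536 hr

Final: 0.03536 hr


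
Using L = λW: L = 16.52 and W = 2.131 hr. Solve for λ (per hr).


λ = L/W = 16.52/2.131 = 7.7522 /hr

Final: 7.7522 /hr


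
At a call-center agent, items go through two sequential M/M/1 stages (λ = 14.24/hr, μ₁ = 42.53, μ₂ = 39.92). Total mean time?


Each node sees arrival rate λ = 14.24/hr (tandem ⇒ throughput preserved).
W₁ = 1/(μ₁−λ) = 1/(42.53−14.24) = 0.03535 hr
W₂ = 1/(μ₂−λ) = 1/(39.92−14.24) = 0.03894 hr
W_total = W₁ + W₂ = 0.03535 + 0.03894 = 0.07429 hr

Final: 0.07429 hr


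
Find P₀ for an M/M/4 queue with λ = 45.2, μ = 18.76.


a = λ/μ = 45.2/18.76 = 2.4094; ρ = a/c = 0.6023
Σ_{k=0}^{3} a^k/k! (terms k=0..3) = 1.00000 + 2.40938 + 2.90256 + 2.33112 = 8.64307
Tail: a^4/(4!(1−ρ)) = 33.69942/(24·0.3977) = 3.53106
P₀ = 1/(8.64307 + 3.53106) = 1/12.17413 = 0.082141

Final: 0.082141


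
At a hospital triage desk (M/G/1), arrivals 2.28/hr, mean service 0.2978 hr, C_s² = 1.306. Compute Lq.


ρ = λ·E[S] = 2.28·0.2978 = 0.6790
Lq = ρ²(1+C_s²)/(2(1−ρ)) = 0.4610·(1+1.306)/(2·0.3210)
= 0.4610·2.3060/0.6420 = 1.65585

Final: 1.65585


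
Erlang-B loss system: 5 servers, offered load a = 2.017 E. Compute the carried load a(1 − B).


B(5,2.017) = 0.037662 (Erlang-B)
Carried load = a(1 − B) = 2.017·(1 − 0.037662) = 2.017·0.962338 = 1.9410 E

Final: 1.9410 Erlangs


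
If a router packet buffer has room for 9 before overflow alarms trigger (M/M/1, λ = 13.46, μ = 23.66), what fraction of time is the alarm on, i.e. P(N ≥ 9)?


ρ = 13.46/23.66 = 0.5689
P(N ≥ n) = ρ^n = 0.5689^9 = 0.006241

Final: 0.006241


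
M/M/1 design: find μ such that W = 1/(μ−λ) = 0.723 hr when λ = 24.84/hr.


W = 1/(μ−λ) ⇒ μ − λ = 1/W = 1/0.723 = 1.3831
μ = λ + 1/W = 24.84 + 1.3831 = 26.2231 per hr

Final: 26.2231 /hr


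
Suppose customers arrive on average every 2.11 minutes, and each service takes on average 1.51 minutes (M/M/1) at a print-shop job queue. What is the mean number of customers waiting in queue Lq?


λ = 60/2.11 = 28.4360 /hr
μ = 60/1.51 = 39.7351 /hr
ρ = λ/μ = 28.4360/39.7351 = 0.7156
Lq = ρ²/(1−ρ) = 0.5121/0.2844 = 1.8010

Final: 1.8010


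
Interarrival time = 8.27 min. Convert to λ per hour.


λ = 1/(interarrival time) in consistent units.
1 hour = 60 min, so λ = 60/8.27 = 7.2551 per hour

Final: 7.2551 /hr


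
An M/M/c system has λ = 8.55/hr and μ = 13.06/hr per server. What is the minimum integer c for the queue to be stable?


Stability requires cμ > λ ⇔ c > λ/μ.
λ/μ = 8.55/13.06 = 0.6547
Minimum integer c = ⌊0.6547⌋ + 1 = 1
Check: 1·13.06 = 13.06 > 8.55, while 0·13.06 = 0.00 ≤ 8.55

Final: 1 servers


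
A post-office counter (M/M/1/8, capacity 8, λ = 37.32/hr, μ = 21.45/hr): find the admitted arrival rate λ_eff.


ρ = 1.7399; P_K = (1−ρ)ρ^8/(1−ρ^9) = 0.428172
λ_eff = λ(1 − P_K) = 37.32·(1 − 0.428172) = 37.32·0.571828 = 21.3406 /hr

Final: 21.3406 /hr


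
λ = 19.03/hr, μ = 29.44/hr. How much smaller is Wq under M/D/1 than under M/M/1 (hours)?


ρ = 19.03/29.44 = 0.6464
Wq(M/M/1) = ρ/(μ−λ) = 0.6464/10.41 = 0.06209 hr
Wq(M/D/1) = ρ/(2(μ−λ)) = 0.03105 hr
Savings = 0.06209 − 0.03105 = 0.03105 hr

Final: 0.03105 hr


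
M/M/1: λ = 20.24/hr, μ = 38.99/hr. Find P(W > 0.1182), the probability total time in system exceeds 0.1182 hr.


W ~ Exponential(μ−λ) for M/M/1.
μ − λ = 38.99 − 20.24 = 18.7500
P(W > t) = e^{−(μ−λ)t} = e^{−2.2163} = 0.109017

Final: 0.109017


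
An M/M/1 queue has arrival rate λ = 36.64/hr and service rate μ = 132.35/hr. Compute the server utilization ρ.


ρ = λ/μ = 36.64/132.35 = 0.2768

Final: 0.2768


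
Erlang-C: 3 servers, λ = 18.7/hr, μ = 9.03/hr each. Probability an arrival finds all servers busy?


a = λ/μ = 2.0709; ρ = a/3 = 0.6903
P₀ = 0.100056 (from M/M/c formula)
C(c,a) = [a^c/(c!(1−ρ))]·P₀ = [8.88099/(6·0.3097)]·0.100056
= 4.77922·0.100056 = 0.478192

Final: 0.478192


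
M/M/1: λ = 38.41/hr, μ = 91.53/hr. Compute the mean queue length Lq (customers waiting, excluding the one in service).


ρ = 38.41/91.53 = 0.4196
Lq = ρ²/(1−ρ) = 0.1761/0.5804 = 0.3034

Final: 0.3034


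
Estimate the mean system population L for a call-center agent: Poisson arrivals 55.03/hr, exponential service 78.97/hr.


ρ = λ/μ = 55.03/78.97 = 0.6968
L = ρ/(1−ρ) = 0.6968/(1 − 0.6968) = 0.6968/0.3032 = 2.2987

Final: 2.2987


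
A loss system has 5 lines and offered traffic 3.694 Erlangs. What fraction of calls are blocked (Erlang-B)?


B(c,a) = (a^c/c!) / Σ_{k=0}^{c} a^k/k!
a^5/5! = 5.731961
Σ terms (k=0..5): 1.00000 + 3.69400 + 6.82282 + 8.40116 + 7.75847 + 5.73196 = 33.408416
B = 5.731961/33.408416 = 0.171572

Final: 0.171572


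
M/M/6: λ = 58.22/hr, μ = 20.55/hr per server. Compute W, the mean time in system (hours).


a = 2.8331; ρ = 0.4722; P₀ = 0.058132
Lq = P₀·a^c·ρ/(c!(1−ρ)²) = 0.07076
Wq = Lq/λ = 0.07076/58.22 = 0.001215 hr
W = Wq + 1/μ = 0.001215 + 0.04866 = 0.04988 hr

Final: 0.04988 hr


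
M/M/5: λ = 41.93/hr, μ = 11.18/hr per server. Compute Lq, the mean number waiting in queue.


a = λ/μ = 3.7504; ρ = a/5 = 0.7501
P₀ = 0.018670
Lq = P₀·a^c·ρ / (c!·(1−ρ)²) = 0.018670·742.01946·0.7501/(120·0.06246)
= 1.38650

Final: 1.38650


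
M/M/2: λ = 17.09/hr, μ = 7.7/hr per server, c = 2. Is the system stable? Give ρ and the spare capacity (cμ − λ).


Total capacity cμ = 2·7.7 = 15.40/hr
ρ = λ/(cμ) = 17.09/15.40 = 1.1097
Stable ⇔ ρ < 1: NO
Spare capacity = cμ − λ = 15.40 − 17.09 = -1.69/hr

Final: ρ = 1.1097; unstable; margin = -1.69/hr


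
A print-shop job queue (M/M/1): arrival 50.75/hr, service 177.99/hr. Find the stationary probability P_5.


ρ = 50.75/177.99 = 0.2851
P_n = (1−ρ)·ρ^n = (1 − 0.2851)·0.2851^5 = 0.7149·0.001885 = 0.001347

Final: 0.001347


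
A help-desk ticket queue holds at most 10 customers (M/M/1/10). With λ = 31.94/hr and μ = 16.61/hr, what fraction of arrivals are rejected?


ρ = λ/μ = 31.94/16.61 = 1.9229
P_K = (1−ρ)ρ^K/(1−ρ^(K+1)) = (-0.9229·691.278092)/(1 − 1329.284904)
= -638.006812/-1328.284904 = 0.480324

Final: 0.480324


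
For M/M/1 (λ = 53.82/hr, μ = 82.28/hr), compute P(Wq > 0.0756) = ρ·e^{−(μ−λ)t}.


ρ = 53.82/82.28 = 0.6541
P(Wq > t) = ρ·e^{−(μ−λ)t} = 0.6541·e^{−2.1516}
= 0.6541·0.116301 = 0.076073

Final: 0.076073


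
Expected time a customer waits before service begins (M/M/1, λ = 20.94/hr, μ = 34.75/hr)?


ρ = 20.94/34.75 = 0.6026
Wq = ρ/(μ−λ) = 0.6026/(34.75 − 20.94) = 0.6026/13.81 = 0.04363 hr

Final: 0.04363 hr


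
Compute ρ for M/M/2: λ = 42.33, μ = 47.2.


ρ = λ/(cμ) = 42.33/(2·47.2) = 42.33/94.40 = 0.4484

Final: 0.4484


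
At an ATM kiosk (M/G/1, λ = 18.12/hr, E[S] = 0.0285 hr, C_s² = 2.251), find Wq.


ρ = λ·E[S] = 18.12·0.0285 = 0.5164
E[S²] = E[S]²(1+C_s²) = 0.0285²·(1+2.251) = 0.002641
Wq = λ·E[S²]/(2(1−ρ)) = 18.12·0.002641/(2·0.4836) = 0.04947 hr

Final: 0.04947 hr


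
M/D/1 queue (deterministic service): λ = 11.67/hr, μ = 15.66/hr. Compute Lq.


ρ = 11.67/15.66 = 0.7452
M/D/1: Lq = ρ²/(2(1−ρ)) = 0.5553/(2·0.2548) = 1.08980

Final: 1.08980


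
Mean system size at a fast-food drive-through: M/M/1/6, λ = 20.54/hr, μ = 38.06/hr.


ρ = 20.54/38.06 = 0.5397
L = ρ[1 − (K+1)ρ^K + Kρ^(K+1)] / [(1−ρ)(1−ρ^(K+1))]
Numerator: 0.5397·(1 − 7·0.024705 + 6·0.013333) = 0.489517
Denominator: (0.4603)·(0.986667) = 0.454188
L = 0.489517/0.454188 = 1.0778

Final: 1.0778


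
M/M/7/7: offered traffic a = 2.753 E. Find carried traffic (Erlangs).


B(7,2.753) = 0.015269 (Erlang-B)
Carried load = a(1 − B) = 2.753·(1 − 0.015269) = 2.753·0.984731 = 2.7110 E

Final: 2.7110 Erlangs


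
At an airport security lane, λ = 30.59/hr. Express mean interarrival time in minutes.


Mean interarrival time = 1/λ = 1/30.59 hour = 0.03269 hour
In minutes: 0.03269 × 60 = 1.9614 min

Final: 1.9614 min


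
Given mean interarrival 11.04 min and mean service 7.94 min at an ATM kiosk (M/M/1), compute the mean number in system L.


λ = 60/11.04 = 5.4348 /hr
μ = 60/7.94 = 7.5567 /hr
ρ = λ/μ = 5.4348/7.5567 = 0.7192
L = ρ/(1−ρ) = 0.7192/0.2808 = 2.5613

Final: 2.5613


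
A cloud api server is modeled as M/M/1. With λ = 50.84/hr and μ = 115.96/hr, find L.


ρ = λ/μ = 50.84/115.96 = 0.4384
L = ρ/(1−ρ) = 0.4384/(1 − 0.4384) = 0.4384/0.5616 = 0.7807

Final: 0.7807


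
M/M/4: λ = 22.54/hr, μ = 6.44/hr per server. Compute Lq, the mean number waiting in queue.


a = λ/μ = 3.5000; ρ = a/4 = 0.8750
P₀ = 0.014751
Lq = P₀·a^c·ρ / (c!·(1−ρ)²) = 0.014751·150.06250·0.8750/(24·0.01563)
= 5.16503

Final: 5.16503


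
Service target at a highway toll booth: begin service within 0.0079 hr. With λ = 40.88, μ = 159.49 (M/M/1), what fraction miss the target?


ρ = 40.88/159.49 = 0.2563
P(Wq > t) = ρ·e^{−(μ−λ)t} = 0.2563·e^{−0.9370}
= 0.2563·0.391794 = 0.100423

Final: 0.100423


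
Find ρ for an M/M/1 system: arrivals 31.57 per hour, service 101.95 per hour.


ρ = λ/μ = 31.57/101.95 = 0.3097

Final: 0.3097


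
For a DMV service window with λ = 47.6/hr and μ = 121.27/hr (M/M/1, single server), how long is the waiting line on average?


ρ = 47.6/121.27 = 0.3925
Lq = ρ²/(1−ρ) = 0.1541/0.6075 = 0.2536

Final: 0.2536


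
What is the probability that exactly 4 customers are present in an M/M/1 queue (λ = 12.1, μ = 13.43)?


ρ = 12.1/13.43 = 0.9010
P_n = (1−ρ)·ρ^n = (1 − 0.9010)·0.9010^4 = 0.09903·0.658927 = 0.065255

Final: 0.065255


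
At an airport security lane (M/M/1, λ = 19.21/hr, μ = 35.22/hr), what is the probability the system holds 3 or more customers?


ρ = 19.21/35.22 = 0.5454
P(N ≥ n) = ρ^n = 0.5454^3 = 0.162261

Final: 0.162261


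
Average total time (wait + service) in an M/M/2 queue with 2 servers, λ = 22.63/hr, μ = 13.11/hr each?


a = 1.7262; ρ = 0.8631; P₀ = 0.073490
Lq = P₀·a^c·ρ/(c!(1−ρ)²) = 5.04071
Wq = Lq/λ = 5.04071/22.63 = 0.22274 hr
W = Wq + 1/μ = 0.22274 + 0.07628 = 0.29902 hr

Final: 0.29902 hr


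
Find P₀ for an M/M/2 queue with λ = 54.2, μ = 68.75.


a = λ/μ = 54.2/68.75 = 0.7884; ρ = a/c = 0.3942
Σ_{k=0}^{1} a^k/k! (terms k=0..1) = 1.00000 + 0.78836 = 1.78836
Tail: a^2/(2!(1−ρ)) = 0.62152/(2·0.6058) = 0.51296
P₀ = 1/(1.78836 + 0.51296) = 1/2.30132 = 0.434533

Final: 0.434533


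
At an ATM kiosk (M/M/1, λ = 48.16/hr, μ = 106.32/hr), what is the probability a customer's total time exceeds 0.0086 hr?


W ~ Exponential(μ−λ) for M/M/1.
μ − λ = 106.32 − 48.16 = 58.1600
P(W > t) = e^{−(μ−λ)t} = e^{−0.5002} = 0.606424

Final: 0.606424


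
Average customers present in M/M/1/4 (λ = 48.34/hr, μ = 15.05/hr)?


ρ = 48.34/15.05 = 3.2120
L = ρ[1 − (K+1)ρ^K + Kρ^(K+1)] / [(1−ρ)(1−ρ^(K+1))]
Numerator: 3.2120·(1 − 5·106.434049 + 4·341.861923) = 2686.089812
Denominator: (-2.2120)·(-340.861923) = 753.972984
L = 2686.089812/753.972984 = 3.5626

Final: 3.5626


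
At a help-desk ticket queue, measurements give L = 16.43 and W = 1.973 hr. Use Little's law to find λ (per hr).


λ = L/W = 16.43/1.973 = 8.3274 /hr

Final: 8.3274 /hr


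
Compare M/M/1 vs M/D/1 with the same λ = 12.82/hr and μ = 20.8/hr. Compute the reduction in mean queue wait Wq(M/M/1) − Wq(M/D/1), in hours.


ρ = 12.82/20.8 = 0.6163
Wq(M/M/1) = ρ/(μ−λ) = 0.6163/7.98 = 0.07724 hr
Wq(M/D/1) = ρ/(2(μ−λ)) = 0.03862 hr
Savings = 0.07724 − 0.03862 = 0.03862 hr

Final: 0.03862 hr


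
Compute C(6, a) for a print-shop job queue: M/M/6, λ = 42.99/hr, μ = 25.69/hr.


a = λ/μ = 1.6734; ρ = a/6 = 0.2789
P₀ = 0.187513 (from M/M/c formula)
C(c,a) = [a^c/(c!(1−ρ))]·P₀ = [21.95938/(720·0.7211)]·0.187513
= 0.04230·0.187513 = 0.007931

Final: 0.007931


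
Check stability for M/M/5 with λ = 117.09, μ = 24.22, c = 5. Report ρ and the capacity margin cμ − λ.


Total capacity cμ = 5·24.22 = 121.10/hr
ρ = λ/(cμ) = 117.09/121.10 = 0.9669
Stable ⇔ ρ < 1: YES
Spare capacity = cμ − λ = 121.10 − 117.09 = 4.01/hr

Final: ρ = 0.9669; stable; margin = 4.01/hr


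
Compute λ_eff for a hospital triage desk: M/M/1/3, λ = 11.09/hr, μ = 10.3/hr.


ρ = 1.0767; P_K = (1−ρ)ρ^3/(1−ρ^4) = 0.278356
λ_eff = λ(1 − P_K) = 11.09·(1 − 0.278356) = 11.09·0.721644 = 8.0030 /hr

Final: 8.0030 /hr


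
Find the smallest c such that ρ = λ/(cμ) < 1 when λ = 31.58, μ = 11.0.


Stability requires cμ > λ ⇔ c > λ/μ.
λ/μ = 31.58/11.0 = 2.8709
Minimum integer c = ⌊2.8709⌋ + 1 = 3
Check: 3·11.0 = 33.00 > 31.58, while 2·11.0 = 22.00 ≤ 31.58

Final: 3 servers


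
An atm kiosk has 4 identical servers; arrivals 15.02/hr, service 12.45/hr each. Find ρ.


ρ = λ/(cμ) = 15.02/(4·12.45) = 15.02/49.80 = 0.3016

Final: 0.3016


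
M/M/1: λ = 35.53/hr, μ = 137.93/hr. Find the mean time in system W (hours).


W = 1/(μ−λ) = 1/(137.93 − 35.53) = 1/102.40 = 0.009766 hr

Final: 0.009766 hr


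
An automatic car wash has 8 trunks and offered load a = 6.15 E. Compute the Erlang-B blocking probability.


B(c,a) = (a^c/c!) / Σ_{k=0}^{c} a^k/k!
a^8/8! = 50.755184
Σ terms (k=0..8): 1.00000 + 6.15000 + 18.91125 + 38.76806 + 59.60590 + 73.31525 + 75.14813 + 66.02300 + 50.75518 = 389.676781
B = 50.755184/389.676781 = 0.130249

Final: 0.130249


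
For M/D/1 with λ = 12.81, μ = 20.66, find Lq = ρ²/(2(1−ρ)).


ρ = 12.81/20.66 = 0.6200
M/D/1: Lq = ρ²/(2(1−ρ)) = 0.3844/(2·0.3800) = 0.50590

Final: 0.50590


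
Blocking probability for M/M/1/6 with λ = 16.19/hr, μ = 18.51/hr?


ρ = λ/μ = 16.19/18.51 = 0.8747
P_K = (1−ρ)ρ^K/(1−ρ^(K+1)) = (0.1253·0.447757)/(1 − 0.391636)
= 0.056121/0.608364 = 0.092249

Final: 0.092249


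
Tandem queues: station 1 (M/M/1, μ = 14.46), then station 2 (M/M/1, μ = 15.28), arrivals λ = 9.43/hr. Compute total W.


Each node sees arrival rate λ = 9.43/hr (tandem ⇒ throughput preserved).
W₁ = 1/(μ₁−λ) = 1/(14.46−9.43) = 0.19881 hr
W₂ = 1/(μ₂−λ) = 1/(15.28−9.43) = 0.17094 hr
W_total = W₁ + W₂ = 0.19881 + 0.17094 = 0.36975 hr

Final: 0.36975 hr


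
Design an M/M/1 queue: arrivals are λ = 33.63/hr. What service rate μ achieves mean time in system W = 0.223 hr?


W = 1/(μ−λ) ⇒ μ − λ = 1/W = 1/0.223 = 4.4843
μ = λ + 1/W = 33.63 + 4.4843 = 38.1143 per hr

Final: 38.1143 /hr


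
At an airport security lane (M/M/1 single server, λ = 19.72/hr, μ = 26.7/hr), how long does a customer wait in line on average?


ρ = 19.72/26.7 = 0.7386
Wq = ρ/(μ−λ) = 0.7386/(26.7 − 19.72) = 0.7386/6.98 = 0.1058 hr

Final: 0.1058 hr


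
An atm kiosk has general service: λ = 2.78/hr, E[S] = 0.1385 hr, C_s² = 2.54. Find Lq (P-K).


ρ = λ·E[S] = 2.78·0.1385 = 0.3850
Lq = ρ²(1+C_s²)/(2(1−ρ)) = 0.1482·(1+2.54)/(2·0.6150)
= 0.1482·3.5400/1.2299 = 0.42669

Final: 0.42669


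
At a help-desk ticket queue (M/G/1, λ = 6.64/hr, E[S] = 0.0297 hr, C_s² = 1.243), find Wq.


ρ = λ·E[S] = 6.64·0.0297 = 0.1972
E[S²] = E[S]²(1+C_s²) = 0.0297²·(1+1.243) = 0.001979
Wq = λ·E[S²]/(2(1−ρ)) = 6.64·0.001979/(2·0.8028) = 0.008182 hr

Final: 0.008182 hr


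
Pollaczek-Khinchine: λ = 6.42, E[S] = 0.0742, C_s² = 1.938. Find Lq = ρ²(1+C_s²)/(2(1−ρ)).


ρ = λ·E[S] = 6.42·0.0742 = 0.4764
Lq = ρ²(1+C_s²)/(2(1−ρ)) = 0.2269·(1+1.938)/(2·0.5236)
= 0.2269·2.9380/1.0473 = 0.63661

Final: 0.63661


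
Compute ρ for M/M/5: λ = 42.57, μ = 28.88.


ρ = λ/(cμ) = 42.57/(5·28.88) = 42.57/144.40 = 0.2948

Final: 0.2948


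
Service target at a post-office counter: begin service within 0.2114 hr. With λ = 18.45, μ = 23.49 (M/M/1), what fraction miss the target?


ρ = 18.45/23.49 = 0.7854
P(Wq > t) = ρ·e^{−(μ−λ)t} = 0.7854·e^{−1.0655}
= 0.7854·0.344571 = 0.270640

Final: 0.270640


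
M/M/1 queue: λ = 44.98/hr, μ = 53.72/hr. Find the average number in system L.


ρ = λ/μ = 44.98/53.72 = 0.8373
L = ρ/(1−ρ) = 0.8373/(1 − 0.8373) = 0.8373/0.1627 = 5.1465

Final: 5.1465


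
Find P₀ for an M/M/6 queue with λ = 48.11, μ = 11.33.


a = λ/μ = 48.11/11.33 = 4.2462; ρ = a/c = 0.7077
Σ_{k=0}^{5} a^k/k! (terms k=0..5) = 1.00000 + 4.24625 + 9.01531 + 12.76042 + 13.54598 + 11.50392 = 52.07189
Tail: a^6/(6!(1−ρ)) = 5861.82275/(720·0.2923) = 27.85374
P₀ = 1/(52.07189 + 27.85374) = 1/79.92563 = 0.012512

Final: 0.012512


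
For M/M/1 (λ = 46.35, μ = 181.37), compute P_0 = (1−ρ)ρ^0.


ρ = 46.35/181.37 = 0.2556
P_n = (1−ρ)·ρ^n = (1 − 0.2556)·0.2556^0 = 0.7444·1.000000 = 0.744445

Final: 0.744445


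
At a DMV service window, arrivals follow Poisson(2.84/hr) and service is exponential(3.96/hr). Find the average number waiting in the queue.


ρ = 2.84/3.96 = 0.7172
Lq = ρ²/(1−ρ) = 0.5143/0.2828 = 1.8185

Final: 1.8185


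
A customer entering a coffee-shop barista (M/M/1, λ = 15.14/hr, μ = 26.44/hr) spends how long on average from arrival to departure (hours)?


W = 1/(μ−λ) = 1/(26.44 − 15.14) = 1/11.30 = 0.08850 hr

Final: 0.08850 hr


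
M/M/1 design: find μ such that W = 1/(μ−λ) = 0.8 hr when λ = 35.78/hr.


W = 1/(μ−λ) ⇒ μ − λ = 1/W = 1/0.8 = 1.2500
μ = λ + 1/W = 35.78 + 1.2500 = 37.0300 per hr

Final: 37.0300 /hr


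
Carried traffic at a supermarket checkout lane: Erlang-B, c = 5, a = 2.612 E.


B(5,2.612) = 0.078262 (Erlang-B)
Carried load = a(1 − B) = 2.612·(1 − 0.078262) = 2.612·0.921738 = 2.4076 E

Final: 2.4076 Erlangs


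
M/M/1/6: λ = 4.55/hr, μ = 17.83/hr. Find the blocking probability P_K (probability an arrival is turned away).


ρ = λ/μ = 4.55/17.83 = 0.2552
P_K = (1−ρ)ρ^K/(1−ρ^(K+1)) = (0.7448·0.0002762)/(1 − 0.00007047)
= 0.0002057/0.999930 = 0.0002057

Final: 0.0002057


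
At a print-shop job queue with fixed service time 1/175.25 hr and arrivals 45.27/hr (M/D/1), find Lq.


ρ = 45.27/175.25 = 0.2583
M/D/1: Lq = ρ²/(2(1−ρ)) = 0.06673/(2·0.7417) = 0.04498

Final: 0.04498


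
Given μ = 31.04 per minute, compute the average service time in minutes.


Mean service time = 1/μ = 1/31.04 minute = 0.03222 minute
In minutes: 0.03222 × 1 = 0.03222 min

Final: 0.03222 min


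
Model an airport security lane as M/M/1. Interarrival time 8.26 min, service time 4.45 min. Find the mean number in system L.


λ = 60/8.26 = 7.2639 /hr
μ = 60/4.45 = 13.4831 /hr
ρ = λ/μ = 7.2639/13.4831 = 0.5387
L = ρ/(1−ρ) = 0.5387/0.4613 = 1.1680

Final: 1.1680


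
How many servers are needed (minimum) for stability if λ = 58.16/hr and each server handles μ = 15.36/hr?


Stability requires cμ > λ ⇔ c > λ/μ.
λ/μ = 58.16/15.36 = 3.7865
Minimum integer c = ⌊3.7865⌋ + 1 = 4
Check: 4·15.36 = 61.44 > 58.16, while 3·15.36 = 46.08 ≤ 58.16

Final: 4 servers


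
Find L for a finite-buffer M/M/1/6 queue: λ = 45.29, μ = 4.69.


ρ = 45.29/4.69 = 9.6567
L = ρ[1 − (K+1)ρ^K + Kρ^(K+1)] / [(1−ρ)(1−ρ^(K+1))]
Numerator: 9.6567·(1 − 7·810917.864102 + 6·7830803.851854) = 398903495.423555
Denominator: (-8.6567)·(-7830802.851854) = 67789039.613066
L = 398903495.423555/67789039.613066 = 5.8845

Final: 5.8845


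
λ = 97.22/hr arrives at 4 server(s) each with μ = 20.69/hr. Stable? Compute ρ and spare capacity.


Total capacity cμ = 4·20.69 = 82.76/hr
ρ = λ/(cμ) = 97.22/82.76 = 1.1747
Stable ⇔ ρ < 1: NO
Spare capacity = cμ − λ = 82.76 − 97.22 = -14.46/hr

Final: ρ = 1.1747; unstable; margin = -14.46/hr


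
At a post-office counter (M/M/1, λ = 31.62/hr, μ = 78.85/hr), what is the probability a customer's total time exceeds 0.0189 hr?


W ~ Exponential(μ−λ) for M/M/1.
μ − λ = 78.85 − 31.62 = 47.2300
P(W > t) = e^{−(μ−λ)t} = e^{−0.8926} = 0.409570

Final: 0.409570


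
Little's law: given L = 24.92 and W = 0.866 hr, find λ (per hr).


λ = L/W = 24.92/0.866 = 28.7760 /hr

Final: 28.7760 /hr


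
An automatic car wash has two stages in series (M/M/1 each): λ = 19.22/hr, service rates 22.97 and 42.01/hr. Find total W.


Each node sees arrival rate λ = 19.22/hr (tandem ⇒ throughput preserved).
W₁ = 1/(μ₁−λ) = 1/(22.97−19.22) = 0.26667 hr
W₂ = 1/(μ₂−λ) = 1/(42.01−19.22) = 0.04388 hr
W_total = W₁ + W₂ = 0.26667 + 0.04388 = 0.31055 hr

Final: 0.31055 hr


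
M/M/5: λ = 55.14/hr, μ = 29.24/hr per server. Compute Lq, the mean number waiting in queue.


a = λ/μ = 1.8858; ρ = a/5 = 0.3772
P₀ = 0.150886
Lq = P₀·a^c·ρ / (c!·(1−ρ)²) = 0.150886·23.84773·0.3772/(120·0.38794)
= 0.02915

Final: 0.02915


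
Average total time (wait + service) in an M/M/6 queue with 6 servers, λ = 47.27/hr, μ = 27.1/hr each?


a = 1.7443; ρ = 0.2907; P₀ = 0.174659
Lq = P₀·a^c·ρ/(c!(1−ρ)²) = 0.003948
Wq = Lq/λ = 0.003948/47.27 = 0.00008352 hr
W = Wq + 1/μ = 0.00008352 + 0.03690 = 0.03698 hr

Final: 0.03698 hr


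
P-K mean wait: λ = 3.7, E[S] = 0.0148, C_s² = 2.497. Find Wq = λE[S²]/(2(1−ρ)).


ρ = λ·E[S] = 3.7·0.0148 = 0.05476
E[S²] = E[S]²(1+C_s²) = 0.0148²·(1+2.497) = 0.0007660
Wq = λ·E[S²]/(2(1−ρ)) = 3.7·0.0007660/(2·0.9452) = 0.001499 hr

Final: 0.001499 hr


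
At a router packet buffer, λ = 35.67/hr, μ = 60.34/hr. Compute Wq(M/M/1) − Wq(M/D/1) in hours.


ρ = 35.67/60.34 = 0.5912
Wq(M/M/1) = ρ/(μ−λ) = 0.5912/24.67 = 0.02396 hr
Wq(M/D/1) = ρ/(2(μ−λ)) = 0.01198 hr
Savings = 0.02396 − 0.01198 = 0.01198 hr

Final: 0.01198 hr


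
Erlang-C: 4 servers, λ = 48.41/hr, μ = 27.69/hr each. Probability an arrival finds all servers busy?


a = λ/μ = 1.7483; ρ = a/4 = 0.4371
P₀ = 0.170688 (from M/M/c formula)
C(c,a) = [a^c/(c!(1−ρ))]·P₀ = [9.34219/(24·0.5629)]·0.170688
= 0.69149·0.170688 = 0.118029

Final: 0.118029


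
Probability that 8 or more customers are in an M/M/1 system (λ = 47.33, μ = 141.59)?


ρ = 47.33/141.59 = 0.3343
P(N ≥ n) = ρ^n = 0.3343^8 = 0.0001559

Final: 0.0001559


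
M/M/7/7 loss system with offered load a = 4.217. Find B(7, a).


B(c,a) = (a^c/c!) / Σ_{k=0}^{c} a^k/k!
a^7/7! = 4.705380
Σ terms (k=0..7): 1.00000 + 4.21700 + 8.89154 + 12.49855 + 13.17659 + 11.11314 + 7.81068 + 4.70538 = 63.412890
B = 4.705380/63.412890 = 0.074202

Final: 0.074202


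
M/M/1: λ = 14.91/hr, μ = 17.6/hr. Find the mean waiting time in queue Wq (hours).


ρ = 14.91/17.6 = 0.8472
Wq = ρ/(μ−λ) = 0.8472/(17.6 − 14.91) = 0.8472/2.69 = 0.3149 hr

Final: 0.3149 hr


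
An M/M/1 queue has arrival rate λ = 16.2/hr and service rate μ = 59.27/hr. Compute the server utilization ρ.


ρ = λ/μ = 16.2/59.27 = 0.2733

Final: 0.2733


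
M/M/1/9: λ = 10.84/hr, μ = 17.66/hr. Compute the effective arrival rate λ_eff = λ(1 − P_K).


ρ = 0.6138; P_K = (1−ρ)ρ^9/(1−ρ^10) = 0.004813
λ_eff = λ(1 − P_K) = 10.84·(1 − 0.004813) = 10.84·0.995187 = 10.7878 /hr

Final: 10.7878 /hr


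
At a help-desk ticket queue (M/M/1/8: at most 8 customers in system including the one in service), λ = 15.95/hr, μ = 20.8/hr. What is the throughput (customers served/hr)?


ρ = 0.7668; P_K = (1−ρ)ρ^8/(1−ρ^9) = 0.030692
λ_eff = λ(1 − P_K) = 15.95·(1 − 0.030692) = 15.95·0.969308 = 15.4605 /hr

Final: 15.4605 /hr


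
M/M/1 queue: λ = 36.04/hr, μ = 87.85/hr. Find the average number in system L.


ρ = λ/μ = 36.04/87.85 = 0.4102
L = ρ/(1−ρ) = 0.4102/(1 − 0.4102) = 0.4102/0.5898 = 0.6956

Final: 0.6956


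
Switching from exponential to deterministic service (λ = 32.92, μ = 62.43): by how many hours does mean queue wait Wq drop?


ρ = 32.92/62.43 = 0.5273
Wq(M/M/1) = ρ/(μ−λ) = 0.5273/29.51 = 0.01787 hr
Wq(M/D/1) = ρ/(2(μ−λ)) = 0.008934 hr
Savings = 0.01787 − 0.008934 = 0.008934 hr

Final: 0.008934 hr


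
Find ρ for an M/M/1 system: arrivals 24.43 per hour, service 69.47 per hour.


ρ = λ/μ = 24.43/69.47 = 0.3517

Final: 0.3517


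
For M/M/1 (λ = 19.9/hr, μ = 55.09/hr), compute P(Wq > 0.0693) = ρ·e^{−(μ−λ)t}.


ρ = 19.9/55.09 = 0.3612
P(Wq > t) = ρ·e^{−(μ−λ)t} = 0.3612·e^{−2.4387}
= 0.3612·0.087277 = 0.031527

Final: 0.031527
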